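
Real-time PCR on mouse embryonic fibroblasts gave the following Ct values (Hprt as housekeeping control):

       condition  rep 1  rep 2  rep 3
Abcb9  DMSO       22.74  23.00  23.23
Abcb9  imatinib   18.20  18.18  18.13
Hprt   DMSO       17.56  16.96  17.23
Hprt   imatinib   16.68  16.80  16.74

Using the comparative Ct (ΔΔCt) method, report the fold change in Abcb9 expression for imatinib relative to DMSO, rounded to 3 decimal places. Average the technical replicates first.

19.835

Mean Ct: Abcb9 DMSO 22.990; Abcb9 imatinib 18.170; Hprt DMSO 17.250; Hprt imatinib 16.740
ΔCt(DMSO) = 22.990 − 17.250 = 5.740
ΔCt(imatinib) = 18.170 − 16.740 = 1.430
ΔΔCt = 1.430 − 5.740 = -4.310
Fold change = 2^(−(-4.310)) = 2^4.310 = 19.8353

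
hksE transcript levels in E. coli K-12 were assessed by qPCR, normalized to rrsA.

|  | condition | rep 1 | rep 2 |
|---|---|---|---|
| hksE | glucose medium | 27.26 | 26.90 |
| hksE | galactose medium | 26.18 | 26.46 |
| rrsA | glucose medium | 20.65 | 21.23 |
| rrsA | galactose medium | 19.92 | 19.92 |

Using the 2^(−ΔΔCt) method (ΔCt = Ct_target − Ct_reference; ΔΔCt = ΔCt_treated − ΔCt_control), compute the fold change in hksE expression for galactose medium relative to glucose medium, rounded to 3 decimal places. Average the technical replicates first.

Mean Ct: hksE glucose medium 27.080; hksE galactose medium 26.320; rrsA glucose medium 20.940; rrsA galactose medium 19.920
ΔCt(glucose medium) = 27.080 − 20.940 = 6.140
ΔCt(galactose medium) = 26.320 − 19.920 = 6.400
ΔΔCt = 6.400 − 6.140 = 0.260
Fold change = 2^(−0.260) = 0.8351

0.835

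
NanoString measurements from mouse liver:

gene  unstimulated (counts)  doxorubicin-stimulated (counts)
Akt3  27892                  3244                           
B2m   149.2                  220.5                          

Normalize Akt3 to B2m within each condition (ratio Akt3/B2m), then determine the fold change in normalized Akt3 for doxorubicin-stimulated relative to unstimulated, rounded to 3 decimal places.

Akt3/B2m (unstimulated) = 27892 / 149.2 = 186.94
Akt3/B2m (doxorubicin-stimulated) = 3244 / 220.5 = 14.712
Fold change = 14.712 / 186.94 = 0.0787

0.079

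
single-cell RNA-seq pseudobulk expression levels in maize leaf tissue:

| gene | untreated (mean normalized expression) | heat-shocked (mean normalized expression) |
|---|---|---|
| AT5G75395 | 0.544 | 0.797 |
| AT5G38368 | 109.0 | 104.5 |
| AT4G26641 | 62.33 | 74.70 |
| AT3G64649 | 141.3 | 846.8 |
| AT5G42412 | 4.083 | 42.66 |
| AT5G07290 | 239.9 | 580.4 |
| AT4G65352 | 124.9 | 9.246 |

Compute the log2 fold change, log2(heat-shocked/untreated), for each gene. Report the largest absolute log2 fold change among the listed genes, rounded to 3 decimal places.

log2(0.797/0.544) = 0.551  (AT5G75395)
log2(104.5/109.0) = -0.061  (AT5G38368)
log2(74.70/62.33) = 0.261  (AT4G26641)
log2(846.8/141.3) = 2.583  (AT3G64649)
log2(42.66/4.083) = 3.385  (AT5G42412)
log2(580.4/239.9) = 1.275  (AT5G07290)
log2(9.246/124.9) = -3.756  (AT4G65352)
The largest magnitude belongs to AT4G65352.

3.756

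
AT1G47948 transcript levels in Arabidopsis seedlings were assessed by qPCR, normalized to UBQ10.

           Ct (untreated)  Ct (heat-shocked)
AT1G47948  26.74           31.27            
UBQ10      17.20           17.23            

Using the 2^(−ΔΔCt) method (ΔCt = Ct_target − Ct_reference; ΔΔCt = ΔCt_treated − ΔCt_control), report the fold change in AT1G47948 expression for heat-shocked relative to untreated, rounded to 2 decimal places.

ΔCt(untreated) = 26.740 − 17.200 = 9.540
ΔCt(heat-shocked) = 31.270 − 17.230 = 14.040
ΔΔCt = 14.040 − 9.540 = 4.500
Fold change = 2^(−4.500) = 0.044

0.04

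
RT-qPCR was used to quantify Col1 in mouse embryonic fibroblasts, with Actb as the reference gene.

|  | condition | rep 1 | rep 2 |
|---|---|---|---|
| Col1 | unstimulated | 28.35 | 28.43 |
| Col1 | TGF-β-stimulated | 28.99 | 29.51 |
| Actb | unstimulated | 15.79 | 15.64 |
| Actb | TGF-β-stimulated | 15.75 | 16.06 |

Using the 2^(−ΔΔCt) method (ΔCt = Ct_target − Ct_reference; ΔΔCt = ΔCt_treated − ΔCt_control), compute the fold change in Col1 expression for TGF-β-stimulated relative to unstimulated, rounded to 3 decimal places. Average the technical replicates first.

Mean Ct: Col1 unstimulated 28.390; Col1 TGF-β-stimulated 29.250; Actb unstimulated 15.715; Actb TGF-β-stimulated 15.905
ΔCt(unstimulated) = 28.390 − 15.715 = 12.675
ΔCt(TGF-β-stimulated) = 29.250 − 15.905 = 13.345
ΔΔCt = 13.345 − 12.675 = 0.670
Fold change = 2^(−0.670) = 0.6285

0.629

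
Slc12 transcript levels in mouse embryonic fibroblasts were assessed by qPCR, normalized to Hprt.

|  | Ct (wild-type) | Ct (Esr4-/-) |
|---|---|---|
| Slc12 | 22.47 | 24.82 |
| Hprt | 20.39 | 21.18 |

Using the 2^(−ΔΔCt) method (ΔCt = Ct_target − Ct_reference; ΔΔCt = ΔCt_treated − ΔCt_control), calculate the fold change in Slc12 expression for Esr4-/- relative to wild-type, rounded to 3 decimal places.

0.339

ΔCt(wild-type) = 22.470 − 20.390 = 2.080
ΔCt(Esr4-/-) = 24.820 − 21.180 = 3.640
ΔΔCt = 3.640 − 2.080 = 1.560
Fold change = 2^(−1.560) = 0.3392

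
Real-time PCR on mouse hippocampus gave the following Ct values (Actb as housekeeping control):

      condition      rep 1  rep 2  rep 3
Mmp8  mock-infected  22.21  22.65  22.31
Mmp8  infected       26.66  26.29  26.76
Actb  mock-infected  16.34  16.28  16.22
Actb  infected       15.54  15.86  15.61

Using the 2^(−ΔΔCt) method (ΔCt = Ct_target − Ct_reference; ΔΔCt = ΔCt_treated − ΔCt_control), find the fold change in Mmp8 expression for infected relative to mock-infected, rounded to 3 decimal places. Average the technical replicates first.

0.036

Mean Ct: Mmp8 mock-infected 22.390; Mmp8 infected 26.570; Actb mock-infected 16.280; Actb infected 15.670
ΔCt(mock-infected) = 22.390 − 16.280 = 6.110
ΔCt(infected) = 26.570 − 15.670 = 10.900
ΔΔCt = 10.900 − 6.110 = 4.790
Fold change = 2^(−4.790) = 0.0361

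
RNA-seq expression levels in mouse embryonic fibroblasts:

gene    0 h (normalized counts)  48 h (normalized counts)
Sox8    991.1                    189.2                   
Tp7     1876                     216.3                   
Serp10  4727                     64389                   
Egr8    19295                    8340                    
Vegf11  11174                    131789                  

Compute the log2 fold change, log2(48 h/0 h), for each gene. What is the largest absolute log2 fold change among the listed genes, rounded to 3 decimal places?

log2(189.2/991.1) = -2.389  (Sox8)
log2(216.3/1876) = -3.117  (Tp7)
log2(64389/4727) = 3.768  (Serp10)
log2(8340/19295) = -1.210  (Egr8)
log2(131789/11174) = 3.560  (Vegf11)
The largest magnitude belongs to Serp10.

3.768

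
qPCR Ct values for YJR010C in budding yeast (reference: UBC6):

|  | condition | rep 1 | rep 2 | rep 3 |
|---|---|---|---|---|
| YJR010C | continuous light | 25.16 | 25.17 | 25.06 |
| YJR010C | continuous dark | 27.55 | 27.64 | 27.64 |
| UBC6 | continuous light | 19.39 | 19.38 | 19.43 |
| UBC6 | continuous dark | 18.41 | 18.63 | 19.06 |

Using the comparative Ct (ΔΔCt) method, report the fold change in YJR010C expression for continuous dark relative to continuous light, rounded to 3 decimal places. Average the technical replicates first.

0.110

Mean Ct: YJR010C continuous light 25.130; YJR010C continuous dark 27.610; UBC6 continuous light 19.400; UBC6 continuous dark 18.700
ΔCt(continuous light) = 25.130 − 19.400 = 5.730
ΔCt(continuous dark) = 27.610 − 18.700 = 8.910
ΔΔCt = 8.910 − 5.730 = 3.180
Fold change = 2^(−3.180) = 0.1103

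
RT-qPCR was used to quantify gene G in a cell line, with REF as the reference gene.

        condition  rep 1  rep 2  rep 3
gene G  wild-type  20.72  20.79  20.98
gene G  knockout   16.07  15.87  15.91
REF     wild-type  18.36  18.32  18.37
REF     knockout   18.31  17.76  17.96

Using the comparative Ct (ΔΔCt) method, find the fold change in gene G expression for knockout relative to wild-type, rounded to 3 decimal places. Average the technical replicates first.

23.264

Mean Ct: gene G wild-type 20.830; gene G knockout 15.950; REF wild-type 18.350; REF knockout 18.010
ΔCt(wild-type) = 20.830 − 18.350 = 2.480
ΔCt(knockout) = 15.950 − 18.010 = -2.060
ΔΔCt = -2.060 − 2.480 = -4.540
Fold change = 2^(−(-4.540)) = 2^4.540 = 23.2636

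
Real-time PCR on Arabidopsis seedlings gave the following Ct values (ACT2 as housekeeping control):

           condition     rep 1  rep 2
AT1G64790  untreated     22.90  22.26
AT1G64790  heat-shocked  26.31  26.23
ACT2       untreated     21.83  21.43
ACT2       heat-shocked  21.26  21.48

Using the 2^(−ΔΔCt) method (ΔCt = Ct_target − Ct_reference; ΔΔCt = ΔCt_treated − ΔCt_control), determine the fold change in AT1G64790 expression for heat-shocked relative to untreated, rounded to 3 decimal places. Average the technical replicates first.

0.065

Mean Ct: AT1G64790 untreated 22.580; AT1G64790 heat-shocked 26.270; ACT2 untreated 21.630; ACT2 heat-shocked 21.370
ΔCt(untreated) = 22.580 − 21.630 = 0.950
ΔCt(heat-shocked) = 26.270 − 21.370 = 4.900
ΔΔCt = 4.900 − 0.950 = 3.950
Fold change = 2^(−3.950) = 0.0647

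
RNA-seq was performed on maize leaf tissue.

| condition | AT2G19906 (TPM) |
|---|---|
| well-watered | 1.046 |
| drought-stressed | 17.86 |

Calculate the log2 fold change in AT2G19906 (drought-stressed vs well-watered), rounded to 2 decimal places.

4.09

Fold change = 17.86 / 1.046 = 17.0746
log2(17.0746) = 4.094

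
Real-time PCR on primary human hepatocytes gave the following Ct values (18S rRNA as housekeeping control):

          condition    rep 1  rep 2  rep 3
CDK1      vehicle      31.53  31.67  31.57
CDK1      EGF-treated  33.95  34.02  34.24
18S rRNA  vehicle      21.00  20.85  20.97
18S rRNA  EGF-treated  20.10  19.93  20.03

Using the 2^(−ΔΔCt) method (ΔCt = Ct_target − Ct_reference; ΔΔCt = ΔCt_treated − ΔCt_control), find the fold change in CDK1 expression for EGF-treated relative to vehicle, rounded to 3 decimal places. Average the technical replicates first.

0.095

Mean Ct: CDK1 vehicle 31.590; CDK1 EGF-treated 34.070; 18S rRNA vehicle 20.940; 18S rRNA EGF-treated 20.020
ΔCt(vehicle) = 31.590 − 20.940 = 10.650
ΔCt(EGF-treated) = 34.070 − 20.020 = 14.050
ΔΔCt = 14.050 − 10.650 = 3.400
Fold change = 2^(−3.400) = 0.0947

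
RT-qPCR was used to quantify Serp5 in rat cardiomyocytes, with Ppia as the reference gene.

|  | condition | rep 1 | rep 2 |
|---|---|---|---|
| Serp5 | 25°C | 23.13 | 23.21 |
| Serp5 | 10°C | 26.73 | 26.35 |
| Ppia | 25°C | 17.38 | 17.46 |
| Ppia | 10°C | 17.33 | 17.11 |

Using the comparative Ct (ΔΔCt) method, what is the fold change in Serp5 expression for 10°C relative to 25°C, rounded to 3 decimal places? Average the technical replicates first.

Mean Ct: Serp5 25°C 23.170; Serp5 10°C 26.540; Ppia 25°C 17.420; Ppia 10°C 17.220
ΔCt(25°C) = 23.170 − 17.420 = 5.750
ΔCt(10°C) = 26.540 − 17.220 = 9.320
ΔΔCt = 9.320 − 5.750 = 3.570
Fold change = 2^(−3.570) = 0.0842

0.084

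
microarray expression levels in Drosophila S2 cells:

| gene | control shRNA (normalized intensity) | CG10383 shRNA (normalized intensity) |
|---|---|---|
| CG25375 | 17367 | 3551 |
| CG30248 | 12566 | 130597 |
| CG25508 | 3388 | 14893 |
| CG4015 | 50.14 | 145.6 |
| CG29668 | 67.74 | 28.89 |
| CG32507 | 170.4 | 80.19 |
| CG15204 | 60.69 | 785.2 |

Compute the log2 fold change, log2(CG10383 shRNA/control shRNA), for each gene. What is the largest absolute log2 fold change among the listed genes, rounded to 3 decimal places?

3.694

log2(3551/17367) = -2.290  (CG25375)
log2(130597/12566) = 3.378  (CG30248)
log2(14893/3388) = 2.136  (CG25508)
log2(145.6/50.14) = 1.538  (CG4015)
log2(28.89/67.74) = -1.229  (CG29668)
log2(80.19/170.4) = -1.087  (CG32507)
log2(785.2/60.69) = 3.694  (CG15204)
The largest magnitude belongs to CG15204.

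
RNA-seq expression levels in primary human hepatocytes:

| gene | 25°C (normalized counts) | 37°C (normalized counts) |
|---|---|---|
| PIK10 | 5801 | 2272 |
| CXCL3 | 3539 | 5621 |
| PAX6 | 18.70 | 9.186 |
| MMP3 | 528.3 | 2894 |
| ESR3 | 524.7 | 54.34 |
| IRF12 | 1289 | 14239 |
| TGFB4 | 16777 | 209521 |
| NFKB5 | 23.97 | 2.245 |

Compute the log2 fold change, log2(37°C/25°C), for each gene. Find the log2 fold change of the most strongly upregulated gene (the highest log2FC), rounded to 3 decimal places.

3.643

log2(2272/5801) = -1.352  (PIK10)
log2(5621/3539) = 0.667  (CXCL3)
log2(9.186/18.70) = -1.026  (PAX6)
log2(2894/528.3) = 2.454  (MMP3)
log2(54.34/524.7) = -3.271  (ESR3)
log2(14239/1289) = 3.466  (IRF12)
log2(209521/16777) = 3.643  (TGFB4)
log2(2.245/23.97) = -3.416  (NFKB5)
TGFB4 is most strongly upregulated.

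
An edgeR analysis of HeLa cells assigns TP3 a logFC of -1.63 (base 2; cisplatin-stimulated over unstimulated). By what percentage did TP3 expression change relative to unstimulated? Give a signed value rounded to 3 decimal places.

-67.691%

Fold change = 2^(-1.63) = 0.3231
Percent change = (FC − 1) × 100% = (0.3231 − 1) × 100 = -67.691%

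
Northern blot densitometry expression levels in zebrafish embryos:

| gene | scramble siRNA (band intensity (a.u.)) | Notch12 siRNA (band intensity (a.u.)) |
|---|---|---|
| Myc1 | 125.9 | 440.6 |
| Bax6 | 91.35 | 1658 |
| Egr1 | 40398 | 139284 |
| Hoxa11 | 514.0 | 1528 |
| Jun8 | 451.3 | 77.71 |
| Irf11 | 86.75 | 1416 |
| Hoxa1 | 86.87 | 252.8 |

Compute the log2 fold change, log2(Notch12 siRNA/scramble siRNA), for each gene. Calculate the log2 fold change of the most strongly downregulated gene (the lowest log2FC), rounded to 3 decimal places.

log2(440.6/125.9) = 1.807  (Myc1)
log2(1658/91.35) = 4.182  (Bax6)
log2(139284/40398) = 1.786  (Egr1)
log2(1528/514.0) = 1.572  (Hoxa11)
log2(77.71/451.3) = -2.538  (Jun8)
log2(1416/86.75) = 4.029  (Irf11)
log2(252.8/86.87) = 1.541  (Hoxa1)
Jun8 is most strongly downregulated.

-2.538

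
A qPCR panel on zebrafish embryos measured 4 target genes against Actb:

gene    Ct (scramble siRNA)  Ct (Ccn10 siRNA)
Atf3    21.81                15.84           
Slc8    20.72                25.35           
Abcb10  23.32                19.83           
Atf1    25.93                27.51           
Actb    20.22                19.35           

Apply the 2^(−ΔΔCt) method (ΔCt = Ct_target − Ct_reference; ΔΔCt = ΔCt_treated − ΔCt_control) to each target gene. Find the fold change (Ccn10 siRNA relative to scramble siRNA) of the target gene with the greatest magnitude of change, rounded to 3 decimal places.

0.022

Atf3: ΔΔCt = (15.84−19.35) − (21.81−20.22) = -3.51 − 1.59 = -5.10; fold change = 2^5.10 = 34.297
Slc8: ΔΔCt = (25.35−19.35) − (20.72−20.22) = 6.00 − 0.50 = 5.50; fold change = 2^-5.50 = 0.022
Abcb10: ΔΔCt = (19.83−19.35) − (23.32−20.22) = 0.48 − 3.10 = -2.62; fold change = 2^2.62 = 6.148
Atf1: ΔΔCt = (27.51−19.35) − (25.93−20.22) = 8.16 − 5.71 = 2.45; fold change = 2^-2.45 = 0.183
Slc8 has the largest |ΔΔCt| = 5.50.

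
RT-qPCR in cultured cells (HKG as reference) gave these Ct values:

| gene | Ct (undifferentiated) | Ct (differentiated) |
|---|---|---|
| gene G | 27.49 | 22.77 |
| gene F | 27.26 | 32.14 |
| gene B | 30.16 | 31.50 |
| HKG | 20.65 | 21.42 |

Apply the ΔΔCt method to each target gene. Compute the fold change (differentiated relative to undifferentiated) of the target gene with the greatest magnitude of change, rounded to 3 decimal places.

44.942

gene G: ΔΔCt = (22.77−21.42) − (27.49−20.65) = 1.35 − 6.84 = -5.49; fold change = 2^5.49 = 44.942
gene F: ΔΔCt = (32.14−21.42) − (27.26−20.65) = 10.72 − 6.61 = 4.11; fold change = 2^-4.11 = 0.058
gene B: ΔΔCt = (31.50−21.42) − (30.16−20.65) = 10.08 − 9.51 = 0.57; fold change = 2^-0.57 = 0.674
gene G has the largest |ΔΔCt| = 5.49.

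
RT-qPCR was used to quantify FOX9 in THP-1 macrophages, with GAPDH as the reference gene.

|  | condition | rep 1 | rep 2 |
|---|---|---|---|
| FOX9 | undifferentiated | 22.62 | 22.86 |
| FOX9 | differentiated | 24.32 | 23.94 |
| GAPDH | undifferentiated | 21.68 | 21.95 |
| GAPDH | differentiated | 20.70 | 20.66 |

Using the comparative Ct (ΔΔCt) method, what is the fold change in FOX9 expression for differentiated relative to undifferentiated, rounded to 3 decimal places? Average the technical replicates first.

Mean Ct: FOX9 undifferentiated 22.740; FOX9 differentiated 24.130; GAPDH undifferentiated 21.815; GAPDH differentiated 20.680
ΔCt(undifferentiated) = 22.740 − 21.815 = 0.925
ΔCt(differentiated) = 24.130 − 20.680 = 3.450
ΔΔCt = 3.450 − 0.925 = 2.525
Fold change = 2^(−2.525) = 0.1737

0.174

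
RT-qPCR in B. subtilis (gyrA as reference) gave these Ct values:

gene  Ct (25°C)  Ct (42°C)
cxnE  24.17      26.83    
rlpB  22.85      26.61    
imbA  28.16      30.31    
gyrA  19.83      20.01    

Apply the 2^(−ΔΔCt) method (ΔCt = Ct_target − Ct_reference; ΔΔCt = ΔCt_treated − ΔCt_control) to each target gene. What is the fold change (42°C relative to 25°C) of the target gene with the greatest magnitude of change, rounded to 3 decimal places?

cxnE: ΔΔCt = (26.83−20.01) − (24.17−19.83) = 6.82 − 4.34 = 2.48; fold change = 2^-2.48 = 0.179
rlpB: ΔΔCt = (26.61−20.01) − (22.85−19.83) = 6.60 − 3.02 = 3.58; fold change = 2^-3.58 = 0.084
imbA: ΔΔCt = (30.31−20.01) − (28.16−19.83) = 10.30 − 8.33 = 1.97; fold change = 2^-1.97 = 0.255
rlpB has the largest |ΔΔCt| = 3.58.

0.084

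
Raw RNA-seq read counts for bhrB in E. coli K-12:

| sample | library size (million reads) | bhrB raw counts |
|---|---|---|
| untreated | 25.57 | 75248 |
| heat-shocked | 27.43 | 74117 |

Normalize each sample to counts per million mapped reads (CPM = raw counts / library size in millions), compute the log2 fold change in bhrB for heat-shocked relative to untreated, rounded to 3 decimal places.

-0.123

CPM(untreated) = 75248 / 25.57 = 2942.8236
CPM(heat-shocked) = 74117 / 27.43 = 2702.0416
Fold change = 2702.0416 / 2942.8236 = 0.91818
log2(0.91818) = -0.1232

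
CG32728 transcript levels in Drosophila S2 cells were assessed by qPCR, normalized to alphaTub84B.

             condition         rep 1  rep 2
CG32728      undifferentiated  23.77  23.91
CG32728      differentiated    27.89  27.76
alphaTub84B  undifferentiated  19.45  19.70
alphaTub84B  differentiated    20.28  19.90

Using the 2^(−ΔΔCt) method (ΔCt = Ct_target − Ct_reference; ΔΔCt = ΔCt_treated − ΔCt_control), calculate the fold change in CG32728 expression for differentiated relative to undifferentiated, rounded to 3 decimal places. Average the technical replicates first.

Mean Ct: CG32728 undifferentiated 23.840; CG32728 differentiated 27.825; alphaTub84B undifferentiated 19.575; alphaTub84B differentiated 20.090
ΔCt(undifferentiated) = 23.840 − 19.575 = 4.265
ΔCt(differentiated) = 27.825 − 20.090 = 7.735
ΔΔCt = 7.735 − 4.265 = 3.470
Fold change = 2^(−3.470) = 0.0902

0.090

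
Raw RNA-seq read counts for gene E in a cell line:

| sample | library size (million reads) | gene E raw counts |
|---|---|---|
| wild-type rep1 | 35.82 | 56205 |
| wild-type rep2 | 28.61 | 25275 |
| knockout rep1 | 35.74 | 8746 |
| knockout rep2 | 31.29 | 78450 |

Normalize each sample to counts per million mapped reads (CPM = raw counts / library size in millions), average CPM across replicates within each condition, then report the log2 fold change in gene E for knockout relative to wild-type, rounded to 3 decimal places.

0.166

CPM(wild-type rep1) = 56205 / 35.82 = 1569.0955
CPM(wild-type rep2) = 25275 / 28.61 = 883.4324
CPM(knockout rep1) = 8746 / 35.74 = 244.7118
CPM(knockout rep2) = 78450 / 31.29 = 2507.1908
mean CPM(wild-type) = 1226.2639; mean CPM(knockout) = 1375.9513
Fold change = 1375.9513 / 1226.2639 = 1.12207
log2(1.12207) = 0.1662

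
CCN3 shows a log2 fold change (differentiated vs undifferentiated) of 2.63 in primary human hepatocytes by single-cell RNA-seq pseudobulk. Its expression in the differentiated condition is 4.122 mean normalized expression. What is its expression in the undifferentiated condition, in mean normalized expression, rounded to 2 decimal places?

Fold change = 2^(2.63) = 6.1903
undifferentiated expression = 4.122 / 6.1903 = 0.67

0.67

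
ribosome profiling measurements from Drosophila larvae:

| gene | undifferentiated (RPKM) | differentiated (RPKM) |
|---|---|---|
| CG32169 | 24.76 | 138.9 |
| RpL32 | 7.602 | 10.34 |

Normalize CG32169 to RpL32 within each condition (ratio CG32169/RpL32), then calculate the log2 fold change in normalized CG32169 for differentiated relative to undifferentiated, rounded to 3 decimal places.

CG32169/RpL32 (undifferentiated) = 24.76 / 7.602 = 3.257
CG32169/RpL32 (differentiated) = 138.9 / 10.34 = 13.433
Fold change = 13.433 / 3.257 = 4.1244
log2(4.1244) = 2.0442

2.044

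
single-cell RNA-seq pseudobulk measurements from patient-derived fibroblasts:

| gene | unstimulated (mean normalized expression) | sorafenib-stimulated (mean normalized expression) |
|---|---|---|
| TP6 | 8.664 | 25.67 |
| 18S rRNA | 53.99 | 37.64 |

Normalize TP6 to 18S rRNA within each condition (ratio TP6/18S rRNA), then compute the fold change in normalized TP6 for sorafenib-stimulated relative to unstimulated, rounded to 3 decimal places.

4.250

TP6/18S rRNA (unstimulated) = 8.664 / 53.99 = 0.16047
TP6/18S rRNA (sorafenib-stimulated) = 25.67 / 37.64 = 0.68199
Fold change = 0.68199 / 0.16047 = 4.2498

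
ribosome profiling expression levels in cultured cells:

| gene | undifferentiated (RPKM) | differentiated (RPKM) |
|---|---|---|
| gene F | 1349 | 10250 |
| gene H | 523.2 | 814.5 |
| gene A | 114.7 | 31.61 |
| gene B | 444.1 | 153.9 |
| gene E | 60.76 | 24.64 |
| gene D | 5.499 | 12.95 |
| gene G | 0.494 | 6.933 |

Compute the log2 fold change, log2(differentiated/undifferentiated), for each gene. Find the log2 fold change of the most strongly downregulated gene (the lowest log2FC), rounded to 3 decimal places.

log2(10250/1349) = 2.926  (gene F)
log2(814.5/523.2) = 0.639  (gene H)
log2(31.61/114.7) = -1.859  (gene A)
log2(153.9/444.1) = -1.529  (gene B)
log2(24.64/60.76) = -1.302  (gene E)
log2(12.95/5.499) = 1.236  (gene D)
log2(6.933/0.494) = 3.811  (gene G)
gene A is most strongly downregulated.

-1.859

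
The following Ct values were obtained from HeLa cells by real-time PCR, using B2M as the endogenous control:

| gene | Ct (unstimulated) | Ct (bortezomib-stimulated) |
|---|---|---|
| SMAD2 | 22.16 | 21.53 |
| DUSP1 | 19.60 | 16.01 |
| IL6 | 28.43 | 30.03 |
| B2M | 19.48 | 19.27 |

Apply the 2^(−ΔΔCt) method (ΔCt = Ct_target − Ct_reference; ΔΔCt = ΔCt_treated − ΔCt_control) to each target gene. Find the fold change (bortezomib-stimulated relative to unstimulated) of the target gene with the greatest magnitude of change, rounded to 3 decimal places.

SMAD2: ΔΔCt = (21.53−19.27) − (22.16−19.48) = 2.26 − 2.68 = -0.42; fold change = 2^0.42 = 1.338
DUSP1: ΔΔCt = (16.01−19.27) − (19.60−19.48) = -3.26 − 0.12 = -3.38; fold change = 2^3.38 = 10.411
IL6: ΔΔCt = (30.03−19.27) − (28.43−19.48) = 10.76 − 8.95 = 1.81; fold change = 2^-1.81 = 0.285
DUSP1 has the largest |ΔΔCt| = 3.38.

10.411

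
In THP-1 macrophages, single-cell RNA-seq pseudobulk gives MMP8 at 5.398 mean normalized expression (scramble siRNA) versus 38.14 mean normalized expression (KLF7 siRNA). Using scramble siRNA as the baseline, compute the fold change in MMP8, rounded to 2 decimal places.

7.07

Fold change = 38.14 / 5.398 = 7.066
MMP8 is upregulated.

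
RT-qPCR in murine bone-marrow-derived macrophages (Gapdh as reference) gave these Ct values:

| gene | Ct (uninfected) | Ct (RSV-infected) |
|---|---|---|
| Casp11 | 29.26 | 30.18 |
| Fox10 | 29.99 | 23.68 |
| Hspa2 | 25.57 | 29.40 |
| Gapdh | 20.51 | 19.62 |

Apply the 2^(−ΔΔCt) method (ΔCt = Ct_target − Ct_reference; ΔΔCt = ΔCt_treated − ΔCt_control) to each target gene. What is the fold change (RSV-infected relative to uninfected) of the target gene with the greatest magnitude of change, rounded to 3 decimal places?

42.814

Casp11: ΔΔCt = (30.18−19.62) − (29.26−20.51) = 10.56 − 8.75 = 1.81; fold change = 2^-1.81 = 0.285
Fox10: ΔΔCt = (23.68−19.62) − (29.99−20.51) = 4.06 − 9.48 = -5.42; fold change = 2^5.42 = 42.814
Hspa2: ΔΔCt = (29.40−19.62) − (25.57−20.51) = 9.78 − 5.06 = 4.72; fold change = 2^-4.72 = 0.038
Fox10 has the largest |ΔΔCt| = 5.42.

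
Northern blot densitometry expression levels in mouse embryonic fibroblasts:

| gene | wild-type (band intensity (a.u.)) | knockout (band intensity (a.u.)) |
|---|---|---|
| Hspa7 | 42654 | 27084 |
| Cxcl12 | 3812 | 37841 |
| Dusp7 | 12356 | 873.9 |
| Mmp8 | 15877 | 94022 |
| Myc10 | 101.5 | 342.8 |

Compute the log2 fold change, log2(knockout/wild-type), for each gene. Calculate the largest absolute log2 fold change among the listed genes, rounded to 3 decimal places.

log2(27084/42654) = -0.655  (Hspa7)
log2(37841/3812) = 3.311  (Cxcl12)
log2(873.9/12356) = -3.822  (Dusp7)
log2(94022/15877) = 2.566  (Mmp8)
log2(342.8/101.5) = 1.756  (Myc10)
The largest magnitude belongs to Dusp7.

3.822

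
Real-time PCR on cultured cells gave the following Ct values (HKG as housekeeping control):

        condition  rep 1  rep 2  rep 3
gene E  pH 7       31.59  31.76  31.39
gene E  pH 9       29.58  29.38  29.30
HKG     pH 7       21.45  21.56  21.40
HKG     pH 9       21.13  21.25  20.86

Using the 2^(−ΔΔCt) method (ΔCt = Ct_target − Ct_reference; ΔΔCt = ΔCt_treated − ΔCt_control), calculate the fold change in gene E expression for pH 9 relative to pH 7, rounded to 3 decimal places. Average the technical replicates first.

Mean Ct: gene E pH 7 31.580; gene E pH 9 29.420; HKG pH 7 21.470; HKG pH 9 21.080
ΔCt(pH 7) = 31.580 − 21.470 = 10.110
ΔCt(pH 9) = 29.420 − 21.080 = 8.340
ΔΔCt = 8.340 − 10.110 = -1.770
Fold change = 2^(−(-1.770)) = 2^1.770 = 3.4105

3.411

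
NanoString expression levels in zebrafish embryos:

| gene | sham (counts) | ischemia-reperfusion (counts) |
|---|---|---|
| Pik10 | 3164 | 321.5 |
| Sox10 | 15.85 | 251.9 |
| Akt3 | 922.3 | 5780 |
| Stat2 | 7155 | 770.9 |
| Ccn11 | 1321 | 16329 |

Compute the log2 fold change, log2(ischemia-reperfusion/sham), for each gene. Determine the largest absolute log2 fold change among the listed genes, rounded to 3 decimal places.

log2(321.5/3164) = -3.299  (Pik10)
log2(251.9/15.85) = 3.990  (Sox10)
log2(5780/922.3) = 2.648  (Akt3)
log2(770.9/7155) = -3.214  (Stat2)
log2(16329/1321) = 3.628  (Ccn11)
The largest magnitude belongs to Sox10.

3.990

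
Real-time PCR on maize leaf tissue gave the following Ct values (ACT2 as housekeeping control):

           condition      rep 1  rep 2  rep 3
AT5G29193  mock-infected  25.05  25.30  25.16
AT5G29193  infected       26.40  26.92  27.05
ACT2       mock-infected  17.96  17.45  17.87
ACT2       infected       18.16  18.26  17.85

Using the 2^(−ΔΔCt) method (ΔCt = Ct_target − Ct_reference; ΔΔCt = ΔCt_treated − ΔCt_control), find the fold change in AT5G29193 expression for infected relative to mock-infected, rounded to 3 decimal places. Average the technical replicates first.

0.409

Mean Ct: AT5G29193 mock-infected 25.170; AT5G29193 infected 26.790; ACT2 mock-infected 17.760; ACT2 infected 18.090
ΔCt(mock-infected) = 25.170 − 17.760 = 7.410
ΔCt(infected) = 26.790 − 18.090 = 8.700
ΔΔCt = 8.700 − 7.410 = 1.290
Fold change = 2^(−1.290) = 0.4090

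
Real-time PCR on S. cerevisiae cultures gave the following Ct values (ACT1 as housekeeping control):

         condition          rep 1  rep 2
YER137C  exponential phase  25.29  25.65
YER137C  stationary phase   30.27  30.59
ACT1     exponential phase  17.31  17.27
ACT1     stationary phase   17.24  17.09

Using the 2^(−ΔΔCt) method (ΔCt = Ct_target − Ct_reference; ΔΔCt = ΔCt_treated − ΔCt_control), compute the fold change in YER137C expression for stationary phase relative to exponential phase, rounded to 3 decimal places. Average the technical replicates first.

0.029

Mean Ct: YER137C exponential phase 25.470; YER137C stationary phase 30.430; ACT1 exponential phase 17.290; ACT1 stationary phase 17.165
ΔCt(exponential phase) = 25.470 − 17.290 = 8.180
ΔCt(stationary phase) = 30.430 − 17.165 = 13.265
ΔΔCt = 13.265 − 8.180 = 5.085
Fold change = 2^(−5.085) = 0.0295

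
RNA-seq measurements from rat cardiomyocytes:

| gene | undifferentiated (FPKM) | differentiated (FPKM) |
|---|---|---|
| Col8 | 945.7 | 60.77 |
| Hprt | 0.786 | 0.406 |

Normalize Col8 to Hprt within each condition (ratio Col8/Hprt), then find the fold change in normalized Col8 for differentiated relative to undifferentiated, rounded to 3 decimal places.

0.124

Col8/Hprt (undifferentiated) = 945.7 / 0.786 = 1203.2
Col8/Hprt (differentiated) = 60.77 / 0.406 = 149.68
Fold change = 149.68 / 1203.2 = 0.1244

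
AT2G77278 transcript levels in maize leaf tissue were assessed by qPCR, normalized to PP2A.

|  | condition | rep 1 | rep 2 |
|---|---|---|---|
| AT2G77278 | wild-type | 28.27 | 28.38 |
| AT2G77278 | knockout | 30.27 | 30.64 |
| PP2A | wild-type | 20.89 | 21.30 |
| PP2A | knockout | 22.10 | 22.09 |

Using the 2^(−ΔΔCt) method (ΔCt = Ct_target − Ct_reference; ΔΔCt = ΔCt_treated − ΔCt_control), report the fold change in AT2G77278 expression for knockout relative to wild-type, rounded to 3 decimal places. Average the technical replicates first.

Mean Ct: AT2G77278 wild-type 28.325; AT2G77278 knockout 30.455; PP2A wild-type 21.095; PP2A knockout 22.095
ΔCt(wild-type) = 28.325 − 21.095 = 7.230
ΔCt(knockout) = 30.455 − 22.095 = 8.360
ΔΔCt = 8.360 − 7.230 = 1.130
Fold change = 2^(−1.130) = 0.4569

0.457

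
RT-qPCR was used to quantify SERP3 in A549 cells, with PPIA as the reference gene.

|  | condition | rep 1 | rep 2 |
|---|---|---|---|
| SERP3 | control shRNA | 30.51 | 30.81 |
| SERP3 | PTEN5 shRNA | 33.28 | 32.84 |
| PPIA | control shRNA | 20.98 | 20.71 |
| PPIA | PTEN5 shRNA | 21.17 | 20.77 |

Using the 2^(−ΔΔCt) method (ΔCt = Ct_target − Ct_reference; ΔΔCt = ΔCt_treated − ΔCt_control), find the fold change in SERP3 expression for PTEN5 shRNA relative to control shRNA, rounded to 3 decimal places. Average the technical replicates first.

Mean Ct: SERP3 control shRNA 30.660; SERP3 PTEN5 shRNA 33.060; PPIA control shRNA 20.845; PPIA PTEN5 shRNA 20.970
ΔCt(control shRNA) = 30.660 − 20.845 = 9.815
ΔCt(PTEN5 shRNA) = 33.060 − 20.970 = 12.090
ΔΔCt = 12.090 − 9.815 = 2.275
Fold change = 2^(−2.275) = 0.2066

0.207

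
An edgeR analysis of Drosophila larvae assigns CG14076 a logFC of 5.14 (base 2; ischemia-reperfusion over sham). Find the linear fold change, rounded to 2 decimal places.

Fold change = 2^(5.14) = 35.261

35.26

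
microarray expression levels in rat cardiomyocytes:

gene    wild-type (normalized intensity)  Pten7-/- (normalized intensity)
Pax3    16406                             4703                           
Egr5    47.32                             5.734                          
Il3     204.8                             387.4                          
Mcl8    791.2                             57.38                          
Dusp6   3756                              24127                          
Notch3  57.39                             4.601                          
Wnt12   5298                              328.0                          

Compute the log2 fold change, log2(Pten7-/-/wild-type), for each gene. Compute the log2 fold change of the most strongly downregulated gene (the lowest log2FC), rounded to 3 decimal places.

log2(4703/16406) = -1.803  (Pax3)
log2(5.734/47.32) = -3.045  (Egr5)
log2(387.4/204.8) = 0.920  (Il3)
log2(57.38/791.2) = -3.785  (Mcl8)
log2(24127/3756) = 2.683  (Dusp6)
log2(4.601/57.39) = -3.641  (Notch3)
log2(328.0/5298) = -4.014  (Wnt12)
Wnt12 is most strongly downregulated.

-4.014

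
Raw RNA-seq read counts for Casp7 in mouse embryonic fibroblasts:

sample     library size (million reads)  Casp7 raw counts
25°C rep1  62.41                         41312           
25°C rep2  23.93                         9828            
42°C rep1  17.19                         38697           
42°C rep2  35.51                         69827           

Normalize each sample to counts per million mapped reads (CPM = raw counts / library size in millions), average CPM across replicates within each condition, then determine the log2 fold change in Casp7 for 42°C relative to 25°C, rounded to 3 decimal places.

CPM(25°C rep1) = 41312 / 62.41 = 661.9452
CPM(25°C rep2) = 9828 / 23.93 = 410.6979
CPM(42°C rep1) = 38697 / 17.19 = 2251.1344
CPM(42°C rep2) = 69827 / 35.51 = 1966.4038
mean CPM(25°C) = 536.3215; mean CPM(42°C) = 2108.7691
Fold change = 2108.7691 / 536.3215 = 3.93191
log2(3.93191) = 1.9752

1.975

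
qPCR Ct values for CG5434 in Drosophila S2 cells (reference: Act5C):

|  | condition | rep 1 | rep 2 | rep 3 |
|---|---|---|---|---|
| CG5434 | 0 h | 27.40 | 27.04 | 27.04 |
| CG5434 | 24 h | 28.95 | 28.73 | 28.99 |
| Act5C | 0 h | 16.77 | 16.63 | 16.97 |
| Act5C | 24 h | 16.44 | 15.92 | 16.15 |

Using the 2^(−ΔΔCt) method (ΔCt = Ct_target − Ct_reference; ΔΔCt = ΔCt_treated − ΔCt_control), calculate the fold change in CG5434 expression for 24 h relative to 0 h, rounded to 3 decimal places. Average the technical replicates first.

0.196

Mean Ct: CG5434 0 h 27.160; CG5434 24 h 28.890; Act5C 0 h 16.790; Act5C 24 h 16.170
ΔCt(0 h) = 27.160 − 16.790 = 10.370
ΔCt(24 h) = 28.890 − 16.170 = 12.720
ΔΔCt = 12.720 − 10.370 = 2.350
Fold change = 2^(−2.350) = 0.1961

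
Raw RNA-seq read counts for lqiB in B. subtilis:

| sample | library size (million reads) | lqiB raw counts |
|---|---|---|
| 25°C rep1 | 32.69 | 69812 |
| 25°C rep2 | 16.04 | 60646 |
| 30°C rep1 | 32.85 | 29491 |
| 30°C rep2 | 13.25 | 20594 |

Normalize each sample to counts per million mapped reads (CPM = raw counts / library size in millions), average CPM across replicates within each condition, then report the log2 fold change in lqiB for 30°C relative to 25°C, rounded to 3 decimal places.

CPM(25°C rep1) = 69812 / 32.69 = 2135.5766
CPM(25°C rep2) = 60646 / 16.04 = 3780.9227
CPM(30°C rep1) = 29491 / 32.85 = 897.7473
CPM(30°C rep2) = 20594 / 13.25 = 1554.2642
mean CPM(25°C) = 2958.2497; mean CPM(30°C) = 1226.0057
Fold change = 1226.0057 / 2958.2497 = 0.41444
log2(0.41444) = -1.2708

-1.271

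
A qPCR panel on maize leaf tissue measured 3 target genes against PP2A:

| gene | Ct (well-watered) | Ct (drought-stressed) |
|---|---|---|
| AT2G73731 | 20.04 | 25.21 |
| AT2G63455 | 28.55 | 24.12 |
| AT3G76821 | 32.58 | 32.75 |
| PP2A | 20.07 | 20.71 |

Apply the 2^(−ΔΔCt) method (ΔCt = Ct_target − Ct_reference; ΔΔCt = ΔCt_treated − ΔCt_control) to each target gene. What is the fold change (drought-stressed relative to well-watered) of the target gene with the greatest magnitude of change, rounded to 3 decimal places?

33.591

AT2G73731: ΔΔCt = (25.21−20.71) − (20.04−20.07) = 4.50 − (-0.03) = 4.53; fold change = 2^-4.53 = 0.043
AT2G63455: ΔΔCt = (24.12−20.71) − (28.55−20.07) = 3.41 − 8.48 = -5.07; fold change = 2^5.07 = 33.591
AT3G76821: ΔΔCt = (32.75−20.71) − (32.58−20.07) = 12.04 − 12.51 = -0.47; fold change = 2^0.47 = 1.385
AT2G63455 has the largest |ΔΔCt| = 5.07.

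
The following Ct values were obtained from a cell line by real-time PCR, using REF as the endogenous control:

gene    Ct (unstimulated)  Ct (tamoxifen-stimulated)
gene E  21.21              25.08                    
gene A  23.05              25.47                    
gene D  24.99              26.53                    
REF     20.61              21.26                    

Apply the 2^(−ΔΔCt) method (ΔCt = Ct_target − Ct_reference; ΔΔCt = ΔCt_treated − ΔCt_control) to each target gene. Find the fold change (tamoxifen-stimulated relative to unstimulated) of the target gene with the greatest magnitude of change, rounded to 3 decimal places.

gene E: ΔΔCt = (25.08−21.26) − (21.21−20.61) = 3.82 − 0.60 = 3.22; fold change = 2^-3.22 = 0.107
gene A: ΔΔCt = (25.47−21.26) − (23.05−20.61) = 4.21 − 2.44 = 1.77; fold change = 2^-1.77 = 0.293
gene D: ΔΔCt = (26.53−21.26) − (24.99−20.61) = 5.27 − 4.38 = 0.89; fold change = 2^-0.89 = 0.540
gene E has the largest |ΔΔCt| = 3.22.

0.107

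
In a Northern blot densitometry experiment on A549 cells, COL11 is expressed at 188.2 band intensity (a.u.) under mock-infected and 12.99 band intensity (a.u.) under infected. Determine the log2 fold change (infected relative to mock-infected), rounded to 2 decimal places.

-3.86

Fold change = 12.99 / 188.2 = 0.0690
log2(0.0690) = -3.857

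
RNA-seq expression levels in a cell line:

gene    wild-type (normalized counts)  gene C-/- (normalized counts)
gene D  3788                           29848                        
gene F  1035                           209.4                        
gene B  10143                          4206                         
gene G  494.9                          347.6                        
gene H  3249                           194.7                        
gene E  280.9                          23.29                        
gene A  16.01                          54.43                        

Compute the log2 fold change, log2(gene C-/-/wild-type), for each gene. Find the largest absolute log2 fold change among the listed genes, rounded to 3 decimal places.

log2(29848/3788) = 2.978  (gene D)
log2(209.4/1035) = -2.305  (gene F)
log2(4206/10143) = -1.270  (gene B)
log2(347.6/494.9) = -0.510  (gene G)
log2(194.7/3249) = -4.061  (gene H)
log2(23.29/280.9) = -3.592  (gene E)
log2(54.43/16.01) = 1.765  (gene A)
The largest magnitude belongs to gene H.

4.061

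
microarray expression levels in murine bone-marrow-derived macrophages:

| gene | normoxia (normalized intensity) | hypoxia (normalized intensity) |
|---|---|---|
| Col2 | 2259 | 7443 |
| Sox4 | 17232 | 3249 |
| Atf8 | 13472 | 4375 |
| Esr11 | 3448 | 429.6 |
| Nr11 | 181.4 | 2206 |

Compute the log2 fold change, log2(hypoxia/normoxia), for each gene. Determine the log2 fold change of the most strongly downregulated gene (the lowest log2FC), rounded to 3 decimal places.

log2(7443/2259) = 1.720  (Col2)
log2(3249/17232) = -2.407  (Sox4)
log2(4375/13472) = -1.623  (Atf8)
log2(429.6/3448) = -3.005  (Esr11)
log2(2206/181.4) = 3.604  (Nr11)
Esr11 is most strongly downregulated.

-3.005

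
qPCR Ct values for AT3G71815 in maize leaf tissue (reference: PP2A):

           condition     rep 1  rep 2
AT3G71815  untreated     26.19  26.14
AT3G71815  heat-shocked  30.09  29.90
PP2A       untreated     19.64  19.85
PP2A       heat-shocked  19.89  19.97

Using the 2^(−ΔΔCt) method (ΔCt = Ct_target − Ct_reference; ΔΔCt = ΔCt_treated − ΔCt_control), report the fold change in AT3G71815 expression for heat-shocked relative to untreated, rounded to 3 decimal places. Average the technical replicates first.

0.080

Mean Ct: AT3G71815 untreated 26.165; AT3G71815 heat-shocked 29.995; PP2A untreated 19.745; PP2A heat-shocked 19.930
ΔCt(untreated) = 26.165 − 19.745 = 6.420
ΔCt(heat-shocked) = 29.995 − 19.930 = 10.065
ΔΔCt = 10.065 − 6.420 = 3.645
Fold change = 2^(−3.645) = 0.0799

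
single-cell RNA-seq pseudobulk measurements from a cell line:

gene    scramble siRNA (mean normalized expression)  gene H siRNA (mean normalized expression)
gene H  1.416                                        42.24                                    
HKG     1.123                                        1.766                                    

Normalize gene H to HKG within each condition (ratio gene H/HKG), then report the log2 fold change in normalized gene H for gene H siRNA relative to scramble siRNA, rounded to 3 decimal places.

gene H/HKG (scramble siRNA) = 1.416 / 1.123 = 1.2609
gene H/HKG (gene H siRNA) = 42.24 / 1.766 = 23.918
Fold change = 23.918 / 1.2609 = 18.9692
log2(18.9692) = 4.2456

4.246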